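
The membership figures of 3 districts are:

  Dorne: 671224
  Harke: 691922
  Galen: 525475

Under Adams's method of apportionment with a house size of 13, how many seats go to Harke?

5

Standard divisor 1888621/13 ≈ 145278.538; standard quotas: Dorne 4.620, Harke 4.763, Galen 3.617.
Rounding up gives 5, 5, 4 = 14 seats, so the divisor must be adjusted.
With modified divisor 170400: modified quotas Dorne 3.939, Harke 4.061, Galen 3.084.
Rounding up: Dorne 4, Harke 5, Galen 4 (total 13).
Harke receives 5.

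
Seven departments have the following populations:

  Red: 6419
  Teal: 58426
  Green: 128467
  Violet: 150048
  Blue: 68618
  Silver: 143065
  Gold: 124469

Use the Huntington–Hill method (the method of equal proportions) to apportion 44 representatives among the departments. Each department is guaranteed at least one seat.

With divisor 15580: modified quotas Red 0.412, Teal 3.750, Green 8.246, Violet 9.631, Blue 4.404, Silver 9.183, Gold 7.989.
Geometric-mean thresholds: Red (min 1), Teal √(3·4)=3.464, Green √(8·9)=8.485, Violet √(9·10)=9.487, Blue √(4·5)=4.472, Silver √(9·10)=9.487, Gold √(7·8)=7.483.
Each quota rounded against its threshold gives Red 1, Teal 4, Green 8, Violet 10, Blue 4, Silver 9, Gold 8 (total 44).

Red 1, Teal 4, Green 8, Violet 10, Blue 4, Silver 9, Gold 8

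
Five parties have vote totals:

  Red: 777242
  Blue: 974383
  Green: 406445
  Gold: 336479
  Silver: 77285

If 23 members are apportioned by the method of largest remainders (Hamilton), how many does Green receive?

Total 2571834; standard divisor 2571834/23 ≈ 111818.87.
Standard quotas: Red 6.9509, Blue 8.7139, Green 3.6349, Gold 3.0091, Silver 0.6912.
Lower quotas: Red 6, Blue 8, Green 3, Gold 3, Silver 0 (sum 20, leaving 3 seats).
Remainders in descending order: Red 0.9509, Blue 0.7139, Silver 0.6912, Green 0.6349, Gold 0.0091.
Largest remainders: Red, Blue, Silver receive the extra seats.
Green receives 3.

3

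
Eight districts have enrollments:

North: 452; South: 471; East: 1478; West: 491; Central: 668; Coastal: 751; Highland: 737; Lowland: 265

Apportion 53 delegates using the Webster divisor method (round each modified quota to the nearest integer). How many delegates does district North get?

Standard divisor 5313/53 ≈ 100.245; standard quotas: North 4.509, South 4.698, East 14.744, West 4.898, Central 6.664, Coastal 7.492, Highland 7.352, Lowland 2.644.
Rounding to the nearest integer gives 5, 5, 15, 5, 7, 7, 7, 3 = 54 seats, so the divisor must be adjusted.
With modified divisor 101: modified quotas North 4.475, South 4.663, East 14.634, West 4.861, Central 6.614, Coastal 7.436, Highland 7.297, Lowland 2.624.
Rounding to the nearest integer: North 4, South 5, East 15, West 5, Central 7, Coastal 7, Highland 7, Lowland 3 (total 53).
North receives 4.

4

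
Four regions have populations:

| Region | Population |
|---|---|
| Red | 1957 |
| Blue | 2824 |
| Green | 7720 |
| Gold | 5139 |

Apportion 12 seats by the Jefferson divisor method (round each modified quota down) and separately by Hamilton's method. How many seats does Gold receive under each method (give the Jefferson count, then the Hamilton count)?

3 and 4

Jefferson: Red 1, Blue 2, Green 6, Gold 3.
Hamilton: Red 1, Blue 2, Green 5, Gold 4.
Gold gets 3 under Jefferson and 4 under Hamilton.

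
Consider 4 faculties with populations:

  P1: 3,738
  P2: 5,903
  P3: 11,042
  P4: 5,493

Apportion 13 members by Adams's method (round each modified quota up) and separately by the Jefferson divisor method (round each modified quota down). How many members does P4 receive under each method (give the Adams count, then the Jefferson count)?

3 and 2

Adams: P1 2, P2 3, P3 5, P4 3.
Jefferson: P1 2, P2 3, P3 6, P4 2.
P4 gets 3 under Adams and 2 under Jefferson.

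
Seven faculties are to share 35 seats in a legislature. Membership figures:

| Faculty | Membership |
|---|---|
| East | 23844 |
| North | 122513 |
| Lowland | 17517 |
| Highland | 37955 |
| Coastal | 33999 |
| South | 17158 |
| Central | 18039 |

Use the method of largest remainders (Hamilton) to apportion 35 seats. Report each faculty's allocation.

East 3; North 16; Lowland 2; Highland 5; Coastal 5; South 2; Central 2

Total 271025; standard divisor 271025/35 ≈ 7743.571.
Standard quotas: East 3.0792, North 15.8213, Lowland 2.2621, Highland 4.9015, Coastal 4.3906, South 2.2158, Central 2.3295.
Lower quotas: East 3, North 15, Lowland 2, Highland 4, Coastal 4, South 2, Central 2 (sum 32, leaving 3 seats).
Remainders in descending order: Highland 0.9015, North 0.8213, Coastal 0.3906, Central 0.3295, Lowland 0.2621, South 0.2158, East 0.0792.
Largest remainders: Highland, North, Coastal receive the extra seats.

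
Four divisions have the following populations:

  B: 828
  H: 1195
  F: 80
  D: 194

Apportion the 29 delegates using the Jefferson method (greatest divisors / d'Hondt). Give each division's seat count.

B: 11, H: 15, F: 1, D: 2

Standard divisor 2297/29 ≈ 79.207; standard quotas: B 10.454, H 15.087, F 1.010, D 2.449.
Rounding down gives 10, 15, 1, 2 = 28 seats, so the divisor must be adjusted.
With modified divisor 75: modified quotas B 11.040, H 15.933, F 1.067, D 2.587.
Rounding down: B 11, H 15, F 1, D 2 (total 29).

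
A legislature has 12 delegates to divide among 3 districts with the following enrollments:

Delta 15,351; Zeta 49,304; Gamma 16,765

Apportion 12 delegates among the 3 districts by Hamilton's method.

The standard divisor is 81420/12 = 6785.
Standard quotas: Delta 2.2625, Zeta 7.2666, Gamma 2.4709.
Lower quotas: Delta 2, Zeta 7, Gamma 2 (sum 11, leaving 1 seat).
Remainders in descending order: Gamma 0.4709, Zeta 0.2666, Delta 0.2625.
Largest remainder: Gamma receives the extra seat.

Delta 2, Zeta 7, Gamma 3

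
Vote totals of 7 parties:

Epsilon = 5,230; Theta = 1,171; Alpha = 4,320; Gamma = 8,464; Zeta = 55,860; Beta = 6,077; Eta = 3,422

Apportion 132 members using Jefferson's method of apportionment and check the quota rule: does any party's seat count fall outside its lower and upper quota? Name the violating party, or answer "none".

Standard quotas: Epsilon 8.166, Theta 1.828, Alpha 6.745, Gamma 13.215, Zeta 87.215, Beta 9.488, Eta 5.343.
Jefferson allocation: Epsilon 8, Theta 1, Alpha 6, Gamma 13, Zeta 90, Beta 9, Eta 5.
Zeta has quota 87.215 (lower 87, upper 88) but receives 90 — outside the quota interval.

Zeta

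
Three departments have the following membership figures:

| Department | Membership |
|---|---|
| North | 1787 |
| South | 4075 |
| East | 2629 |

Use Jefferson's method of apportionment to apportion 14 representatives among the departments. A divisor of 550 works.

North=3, South=7, East=4

With modified divisor 550: modified quotas North 3.249, South 7.409, East 4.780.
Rounding down: North 3, South 7, East 4 (total 14).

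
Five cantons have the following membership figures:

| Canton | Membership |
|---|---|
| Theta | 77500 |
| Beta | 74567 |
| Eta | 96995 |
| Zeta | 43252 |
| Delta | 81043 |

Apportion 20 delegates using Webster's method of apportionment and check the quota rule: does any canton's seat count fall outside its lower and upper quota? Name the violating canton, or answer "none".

none

Standard quotas: Theta 4.152, Beta 3.994, Eta 5.196, Zeta 2.317, Delta 4.341.
Webster allocation: Theta 4, Beta 4, Eta 5, Zeta 2, Delta 5.
Every allocation lies between the lower and upper quota.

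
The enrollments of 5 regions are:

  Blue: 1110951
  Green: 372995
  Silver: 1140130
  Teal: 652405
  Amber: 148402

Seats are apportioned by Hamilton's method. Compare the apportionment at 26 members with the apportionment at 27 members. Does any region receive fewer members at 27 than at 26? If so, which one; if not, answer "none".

At 26 seats: Blue 8, Green 3, Silver 9, Teal 5, Amber 1.
At 27 seats: Blue 9, Green 3, Silver 9, Teal 5, Amber 1.
No region's allocation decreased.

none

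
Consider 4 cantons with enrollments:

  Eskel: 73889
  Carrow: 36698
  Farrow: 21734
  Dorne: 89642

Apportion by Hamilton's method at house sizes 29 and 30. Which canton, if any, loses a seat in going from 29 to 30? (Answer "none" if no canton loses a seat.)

none

At 29 seats: Eskel 9, Carrow 5, Farrow 3, Dorne 12.
At 30 seats: Eskel 10, Carrow 5, Farrow 3, Dorne 12.
No canton's allocation decreased.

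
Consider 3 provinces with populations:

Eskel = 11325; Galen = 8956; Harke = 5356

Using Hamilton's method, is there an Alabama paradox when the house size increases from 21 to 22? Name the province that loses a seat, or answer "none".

At 21 seats: Eskel 9, Galen 7, Harke 5.
At 22 seats: Eskel 10, Galen 8, Harke 4.
Harke drops from 5 to 4.

Harke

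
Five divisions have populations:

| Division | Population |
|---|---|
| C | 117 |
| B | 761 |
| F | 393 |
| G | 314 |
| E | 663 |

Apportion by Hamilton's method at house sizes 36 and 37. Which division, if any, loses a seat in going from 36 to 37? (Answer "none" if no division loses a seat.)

At 36 seats: C 2, B 12, F 6, G 5, E 11.
At 37 seats: C 2, B 13, F 6, G 5, E 11.
No division's allocation decreased.

none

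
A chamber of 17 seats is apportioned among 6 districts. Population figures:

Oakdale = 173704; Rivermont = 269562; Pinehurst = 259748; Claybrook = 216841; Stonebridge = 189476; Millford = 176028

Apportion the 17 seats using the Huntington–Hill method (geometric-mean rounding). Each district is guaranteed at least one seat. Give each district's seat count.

With divisor 76168: modified quotas Oakdale 2.281, Rivermont 3.539, Pinehurst 3.410, Claybrook 2.847, Stonebridge 2.488, Millford 2.311.
Geometric-mean thresholds: Oakdale √(2·3)=2.449, Rivermont √(3·4)=3.464, Pinehurst √(3·4)=3.464, Claybrook √(2·3)=2.449, Stonebridge √(2·3)=2.449, Millford √(2·3)=2.449.
Each quota rounded against its threshold gives Oakdale 2, Rivermont 4, Pinehurst 3, Claybrook 3, Stonebridge 3, Millford 2 (total 17).

Oakdale: 2; Rivermont: 4; Pinehurst: 3; Claybrook: 3; Stonebridge: 3; Millford: 2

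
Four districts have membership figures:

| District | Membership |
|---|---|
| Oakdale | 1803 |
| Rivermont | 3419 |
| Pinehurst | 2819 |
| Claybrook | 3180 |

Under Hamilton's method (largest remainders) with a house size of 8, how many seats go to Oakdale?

Total 11221; standard divisor 11221/8 ≈ 1402.625.
Standard quotas: Oakdale 1.285, Rivermont 2.438, Pinehurst 2.010, Claybrook 2.267.
Lower quotas: Oakdale 1, Rivermont 2, Pinehurst 2, Claybrook 2 (sum 7, leaving 1 seat).
Remainders in descending order: Rivermont 0.438, Oakdale 0.285, Claybrook 0.267, Pinehurst 0.010.
Largest remainder: Rivermont receives the extra seat.
Oakdale receives 1.

1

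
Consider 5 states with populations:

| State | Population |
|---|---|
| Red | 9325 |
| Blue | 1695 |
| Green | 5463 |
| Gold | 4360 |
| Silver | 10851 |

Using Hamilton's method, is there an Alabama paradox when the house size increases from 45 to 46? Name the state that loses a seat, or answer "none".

Blue

At 45 seats: Red 13, Blue 3, Green 8, Gold 6, Silver 15.
At 46 seats: Red 14, Blue 2, Green 8, Gold 6, Silver 16.
Blue drops from 3 to 2.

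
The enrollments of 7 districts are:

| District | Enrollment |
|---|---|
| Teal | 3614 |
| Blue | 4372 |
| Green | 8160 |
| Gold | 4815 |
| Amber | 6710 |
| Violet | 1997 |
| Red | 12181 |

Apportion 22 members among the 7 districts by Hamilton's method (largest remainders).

Teal 2, Blue 2, Green 4, Gold 3, Amber 4, Violet 1, Red 6

The standard divisor is 41849/22 ≈ 1902.227.
Standard quotas: Teal 1.8999, Blue 2.2984, Green 4.2897, Gold 2.5312, Amber 3.5274, Violet 1.0498, Red 6.4035.
Lower quotas: Teal 1, Blue 2, Green 4, Gold 2, Amber 3, Violet 1, Red 6 (sum 19, leaving 3 seats).
Remainders in descending order: Teal 0.8999, Gold 0.5312, Amber 0.5274, Red 0.4035, Blue 0.2984, Green 0.2897, Violet 0.0498.
Largest remainders: Teal, Gold, Amber receive the extra seats.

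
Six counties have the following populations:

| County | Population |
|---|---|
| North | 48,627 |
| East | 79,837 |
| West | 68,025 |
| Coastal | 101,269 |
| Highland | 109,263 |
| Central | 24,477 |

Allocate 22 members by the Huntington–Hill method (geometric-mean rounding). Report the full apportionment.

North: 3, East: 4, West: 3, Coastal: 5, Highland: 6, Central: 1

With divisor 19745: modified quotas North 2.463, East 4.043, West 3.445, Coastal 5.129, Highland 5.534, Central 1.240.
Geometric-mean thresholds: North √(2·3)=2.449, East √(4·5)=4.472, West √(3·4)=3.464, Coastal √(5·6)=5.477, Highland √(5·6)=5.477, Central √(1·2)=1.414.
Each quota rounded against its threshold gives North 3, East 4, West 3, Coastal 5, Highland 6, Central 1 (total 22).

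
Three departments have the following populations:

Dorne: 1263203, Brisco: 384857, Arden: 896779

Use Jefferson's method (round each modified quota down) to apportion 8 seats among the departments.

Dorne 4, Brisco 1, Arden 3

Standard divisor 2544839/8 ≈ 318104.875; standard quotas: Dorne 3.971, Brisco 1.210, Arden 2.819.
Rounding down gives 3, 1, 2 = 6 seats, so the divisor must be adjusted.
With modified divisor 275800: modified quotas Dorne 4.580, Brisco 1.395, Arden 3.252.
Rounding down: Dorne 4, Brisco 1, Arden 3 (total 8).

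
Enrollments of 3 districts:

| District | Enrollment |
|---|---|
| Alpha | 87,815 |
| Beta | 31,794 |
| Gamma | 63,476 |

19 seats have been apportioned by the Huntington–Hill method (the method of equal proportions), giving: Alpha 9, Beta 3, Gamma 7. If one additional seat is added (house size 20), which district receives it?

Priority for the next seat is population ÷ (√(s·(s+1))).
Priorities: Alpha 9256.514, Beta 9178.137, Gamma 8482.337.
Highest priority: Alpha.

Alpha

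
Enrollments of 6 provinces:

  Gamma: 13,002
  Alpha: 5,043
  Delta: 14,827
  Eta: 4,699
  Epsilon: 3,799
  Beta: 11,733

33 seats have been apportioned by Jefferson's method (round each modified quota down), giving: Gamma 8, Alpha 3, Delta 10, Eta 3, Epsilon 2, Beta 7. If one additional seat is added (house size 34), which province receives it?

Beta

Priority for the next seat is population ÷ (current seats + 1).
Priorities: Gamma 1444.667, Alpha 1260.750, Delta 1347.909, Eta 1174.750, Epsilon 1266.333, Beta 1466.625.
Highest priority: Beta.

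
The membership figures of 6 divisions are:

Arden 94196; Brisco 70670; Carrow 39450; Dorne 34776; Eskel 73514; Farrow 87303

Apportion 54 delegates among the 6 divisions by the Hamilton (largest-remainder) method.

The standard divisor is 399909/54 ≈ 7405.722.
Standard quotas: Arden 12.7194, Brisco 9.5426, Carrow 5.3270, Dorne 4.6958, Eskel 9.9266, Farrow 11.7886.
Lower quotas: Arden 12, Brisco 9, Carrow 5, Dorne 4, Eskel 9, Farrow 11 (sum 50, leaving 4 seats).
Remainders in descending order: Eskel 0.9266, Farrow 0.7886, Arden 0.7194, Dorne 0.6958, Brisco 0.5426, Carrow 0.3270.
Largest remainders: Eskel, Farrow, Arden, Dorne receive the extra seats.

Arden 13, Brisco 9, Carrow 5, Dorne 5, Eskel 10, Farrow 12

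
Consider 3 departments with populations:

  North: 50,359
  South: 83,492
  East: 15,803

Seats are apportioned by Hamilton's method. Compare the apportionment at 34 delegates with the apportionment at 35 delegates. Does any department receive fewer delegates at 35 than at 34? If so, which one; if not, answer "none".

none

At 34 seats: North 11, South 19, East 4.
At 35 seats: North 12, South 19, East 4.
No department's allocation decreased.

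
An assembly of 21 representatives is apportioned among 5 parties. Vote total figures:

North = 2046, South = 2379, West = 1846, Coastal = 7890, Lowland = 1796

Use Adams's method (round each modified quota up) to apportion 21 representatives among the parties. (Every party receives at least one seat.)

North 3, South 3, West 3, Coastal 9, Lowland 3

Standard divisor 15957/21 ≈ 759.857; standard quotas: North 2.693, South 3.131, West 2.429, Coastal 10.384, Lowland 2.364.
Rounding up gives 3, 4, 3, 11, 3 = 24 seats, so the divisor must be adjusted.
With modified divisor 887: modified quotas North 2.307, South 2.682, West 2.081, Coastal 8.895, Lowland 2.025.
Rounding up: North 3, South 3, West 3, Coastal 9, Lowland 3 (total 21).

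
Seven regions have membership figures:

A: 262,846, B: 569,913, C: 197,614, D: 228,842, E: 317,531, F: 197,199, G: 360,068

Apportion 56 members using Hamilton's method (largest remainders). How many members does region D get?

The standard divisor is 2134013/56 ≈ 38107.375.
Standard quotas: A 6.8975, B 14.9555, C 5.1857, D 6.0052, E 8.3325, F 5.1748, G 9.4488.
Lower quotas: A 6, B 14, C 5, D 6, E 8, F 5, G 9 (sum 53, leaving 3 seats).
Remainders in descending order: B 0.9555, A 0.8975, G 0.4488, E 0.3325, C 0.1857, F 0.1748, D 0.0052.
The surplus seats go to B, A, G.
D receives 6.

6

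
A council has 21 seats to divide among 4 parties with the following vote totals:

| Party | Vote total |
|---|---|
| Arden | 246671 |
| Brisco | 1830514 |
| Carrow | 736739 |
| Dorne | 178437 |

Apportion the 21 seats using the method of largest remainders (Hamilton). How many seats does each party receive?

Standard divisor: 2992361 ÷ 21 ≈ 142493.381.
Standard quotas: Arden 1.7311, Brisco 12.8463, Carrow 5.1703, Dorne 1.2522.
Lower quotas: Arden 1, Brisco 12, Carrow 5, Dorne 1 (sum 19, leaving 2 seats).
Remainders in descending order: Brisco 0.8463, Arden 0.7311, Dorne 0.2522, Carrow 0.1703.
Largest remainders: Brisco, Arden receive the extra seats.

Arden 2, Brisco 13, Carrow 5, Dorne 1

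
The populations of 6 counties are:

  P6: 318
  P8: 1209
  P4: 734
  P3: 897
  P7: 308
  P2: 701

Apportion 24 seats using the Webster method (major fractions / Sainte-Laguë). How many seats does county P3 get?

5

Standard divisor 4167/24 ≈ 173.625; standard quotas: P6 1.832, P8 6.963, P4 4.228, P3 5.166, P7 1.774, P2 4.037.
Rounding to the nearest integer gives P6 2, P8 7, P4 4, P3 5, P7 2, P2 4 — total 24, matching the house size, so no adjustment is needed.
P3 receives 5.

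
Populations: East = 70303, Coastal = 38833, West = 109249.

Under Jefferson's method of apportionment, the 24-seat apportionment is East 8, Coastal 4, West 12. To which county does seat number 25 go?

Priority for the next seat is population ÷ (current seats + 1).
Priorities: East 7811.444, Coastal 7766.600, West 8403.769.
Highest priority: West.

West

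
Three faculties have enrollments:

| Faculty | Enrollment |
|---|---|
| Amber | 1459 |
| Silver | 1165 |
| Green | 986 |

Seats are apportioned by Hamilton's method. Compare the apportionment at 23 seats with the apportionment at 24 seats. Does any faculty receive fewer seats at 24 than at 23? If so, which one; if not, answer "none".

At 23 seats: Amber 9, Silver 8, Green 6.
At 24 seats: Amber 10, Silver 8, Green 6.
No faculty's allocation decreased.

none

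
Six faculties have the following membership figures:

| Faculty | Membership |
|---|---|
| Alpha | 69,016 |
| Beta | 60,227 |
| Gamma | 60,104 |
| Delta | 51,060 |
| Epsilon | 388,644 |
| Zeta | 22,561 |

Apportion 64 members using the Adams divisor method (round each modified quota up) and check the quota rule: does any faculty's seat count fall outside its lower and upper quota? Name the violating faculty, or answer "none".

Standard quotas: Alpha 6.779, Beta 5.915, Gamma 5.903, Delta 5.015, Epsilon 38.172, Zeta 2.216.
Adams allocation: Alpha 7, Beta 6, Gamma 6, Delta 5, Epsilon 37, Zeta 3.
Epsilon has quota 38.172 (lower 38, upper 39) but receives 37 — outside the quota interval.

Epsilon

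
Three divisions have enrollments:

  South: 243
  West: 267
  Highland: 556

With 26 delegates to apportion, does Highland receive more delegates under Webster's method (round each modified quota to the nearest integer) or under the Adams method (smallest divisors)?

Webster

Webster: South 6, West 6, Highland 14.
Adams: South 6, West 7, Highland 13.
Highland gets 14 under Webster and 13 under Adams.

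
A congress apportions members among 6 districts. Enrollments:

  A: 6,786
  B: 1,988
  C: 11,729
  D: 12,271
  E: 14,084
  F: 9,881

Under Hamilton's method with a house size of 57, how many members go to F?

10

Total 56739; standard divisor 56739/57 ≈ 995.421.
Standard quotas: A 6.8172, B 1.9971, C 11.7830, D 12.3274, E 14.1488, F 9.9265.
Lower quotas: A 6, B 1, C 11, D 12, E 14, F 9 (sum 53, leaving 4 seats).
Remainders in descending order: B 0.9971, F 0.9265, A 0.8172, C 0.7830, D 0.3274, E 0.1488.
The surplus seats go to B, F, A, C.
F receives 10.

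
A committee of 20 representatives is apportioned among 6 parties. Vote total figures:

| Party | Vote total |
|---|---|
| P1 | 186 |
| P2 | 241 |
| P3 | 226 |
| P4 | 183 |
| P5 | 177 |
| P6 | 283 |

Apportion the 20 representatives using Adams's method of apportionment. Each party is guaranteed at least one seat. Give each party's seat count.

Standard divisor 1296/20 ≈ 64.8; standard quotas: P1 2.870, P2 3.719, P3 3.488, P4 2.824, P5 2.731, P6 4.367.
Rounding up gives 3, 4, 4, 3, 3, 5 = 22 seats, so the divisor must be adjusted.
With modified divisor 78: modified quotas P1 2.385, P2 3.090, P3 2.897, P4 2.346, P5 2.269, P6 3.628.
Rounding up: P1 3, P2 4, P3 3, P4 3, P5 3, P6 4 (total 20).

P1=3, P2=4, P3=3, P4=3, P5=3, P6=4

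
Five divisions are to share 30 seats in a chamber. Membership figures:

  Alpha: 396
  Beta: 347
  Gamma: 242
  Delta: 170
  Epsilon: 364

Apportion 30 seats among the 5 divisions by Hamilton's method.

Alpha 8; Beta 7; Gamma 5; Delta 3; Epsilon 7

The standard divisor is 1519/30 ≈ 50.633.
Standard quotas: Alpha 7.821, Beta 6.853, Gamma 4.779, Delta 3.357, Epsilon 7.189.
Lower quotas: Alpha 7, Beta 6, Gamma 4, Delta 3, Epsilon 7 (sum 27, leaving 3 seats).
Remainders in descending order: Beta 0.853, Alpha 0.821, Gamma 0.779, Delta 0.357, Epsilon 0.189.
Largest remainders: Beta, Alpha, Gamma receive the extra seats.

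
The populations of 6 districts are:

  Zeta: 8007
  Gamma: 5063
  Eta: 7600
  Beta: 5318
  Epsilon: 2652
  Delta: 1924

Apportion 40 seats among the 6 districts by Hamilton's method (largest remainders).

Zeta: 10, Gamma: 7, Eta: 10, Beta: 7, Epsilon: 3, Delta: 3

Total 30564; standard divisor 30564/40 ≈ 764.1.
Standard quotas: Zeta 10.4790, Gamma 6.6261, Eta 9.9463, Beta 6.9598, Epsilon 3.4707, Delta 2.5180.
Lower quotas: Zeta 10, Gamma 6, Eta 9, Beta 6, Epsilon 3, Delta 2 (sum 36, leaving 4 seats).
Remainders in descending order: Beta 0.9598, Eta 0.9463, Gamma 0.6261, Delta 0.5180, Zeta 0.4790, Epsilon 0.4707.
The surplus seats go to Beta, Eta, Gamma, Delta.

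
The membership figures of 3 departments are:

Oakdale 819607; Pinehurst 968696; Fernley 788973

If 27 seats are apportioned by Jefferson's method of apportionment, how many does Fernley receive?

8

Standard divisor 2577276/27 ≈ 95454.667; standard quotas: Oakdale 8.586, Pinehurst 10.148, Fernley 8.265.
Rounding down gives 8, 10, 8 = 26 seats, so the divisor must be adjusted.
With modified divisor 89600: modified quotas Oakdale 9.147, Pinehurst 10.811, Fernley 8.806.
Rounding down: Oakdale 9, Pinehurst 10, Fernley 8 (total 27).
Fernley receives 8.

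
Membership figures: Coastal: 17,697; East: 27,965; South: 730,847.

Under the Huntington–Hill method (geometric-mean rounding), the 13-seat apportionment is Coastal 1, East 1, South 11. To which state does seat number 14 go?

Priority for the next seat is population ÷ (√(s·(s+1))).
Priorities: Coastal 12513.669, East 19774.241, South 63612.066.
Highest priority: South.

South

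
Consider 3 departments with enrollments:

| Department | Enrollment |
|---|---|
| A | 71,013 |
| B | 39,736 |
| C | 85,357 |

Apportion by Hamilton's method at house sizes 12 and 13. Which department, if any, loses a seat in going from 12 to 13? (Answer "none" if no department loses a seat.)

At 12 seats: A 4, B 3, C 5.
At 13 seats: A 5, B 2, C 6.
B drops from 3 to 2.

B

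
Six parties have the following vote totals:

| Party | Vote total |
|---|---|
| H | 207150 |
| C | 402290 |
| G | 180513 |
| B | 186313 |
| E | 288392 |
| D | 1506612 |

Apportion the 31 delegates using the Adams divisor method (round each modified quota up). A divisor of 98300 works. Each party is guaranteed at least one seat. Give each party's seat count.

With modified divisor 98300: modified quotas H 2.107, C 4.092, G 1.836, B 1.895, E 2.934, D 15.327.
Rounding up: H 3, C 5, G 2, B 2, E 3, D 16 (total 31).

H 3, C 5, G 2, B 2, E 3, D 16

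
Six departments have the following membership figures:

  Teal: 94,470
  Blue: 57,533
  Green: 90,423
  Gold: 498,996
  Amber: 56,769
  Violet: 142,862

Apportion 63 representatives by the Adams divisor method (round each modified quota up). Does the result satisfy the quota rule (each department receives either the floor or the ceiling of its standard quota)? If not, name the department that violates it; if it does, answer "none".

Gold

Standard quotas: Teal 6.324, Blue 3.852, Green 6.053, Gold 33.406, Amber 3.800, Violet 9.564.
Adams allocation: Teal 7, Blue 4, Green 6, Gold 32, Amber 4, Violet 10.
Gold has quota 33.406 (lower 33, upper 34) but receives 32 — outside the quota interval.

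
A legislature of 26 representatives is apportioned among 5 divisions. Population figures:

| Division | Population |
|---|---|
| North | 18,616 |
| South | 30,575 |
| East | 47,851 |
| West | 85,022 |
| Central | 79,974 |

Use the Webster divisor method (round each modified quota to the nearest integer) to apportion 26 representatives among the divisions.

North=2, South=3, East=5, West=8, Central=8

Standard divisor 262038/26 ≈ 10078.385; standard quotas: North 1.847, South 3.034, East 4.748, West 8.436, Central 7.935.
Rounding to the nearest integer gives North 2, South 3, East 5, West 8, Central 8 — total 26, matching the house size, so no adjustment is needed.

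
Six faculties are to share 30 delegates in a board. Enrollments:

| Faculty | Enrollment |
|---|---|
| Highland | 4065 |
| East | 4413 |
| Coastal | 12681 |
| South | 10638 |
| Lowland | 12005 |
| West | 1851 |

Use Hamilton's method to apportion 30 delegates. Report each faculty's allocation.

The standard divisor is 45653/30 ≈ 1521.767.
Standard quotas: Highland 2.6712, East 2.8999, Coastal 8.3331, South 6.9906, Lowland 7.8889, West 1.2163.
Lower quotas: Highland 2, East 2, Coastal 8, South 6, Lowland 7, West 1 (sum 26, leaving 4 seats).
Remainders in descending order: South 0.9906, East 0.8999, Lowland 0.8889, Highland 0.6712, Coastal 0.3331, West 0.2163.
The surplus seats go to South, East, Lowland, Highland.

Highland: 3, East: 3, Coastal: 8, South: 7, Lowland: 8, West: 1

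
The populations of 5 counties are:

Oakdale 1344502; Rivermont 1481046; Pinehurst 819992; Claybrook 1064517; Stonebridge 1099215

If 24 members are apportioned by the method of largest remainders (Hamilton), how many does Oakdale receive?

6

The standard divisor is 5809272/24 = 242053.
Standard quotas: Oakdale 5.5546, Rivermont 6.1187, Pinehurst 3.3877, Claybrook 4.3979, Stonebridge 4.5412.
Lower quotas: Oakdale 5, Rivermont 6, Pinehurst 3, Claybrook 4, Stonebridge 4 (sum 22, leaving 2 seats).
Remainders in descending order: Oakdale 0.5546, Stonebridge 0.5412, Claybrook 0.3979, Pinehurst 0.3877, Rivermont 0.1187.
The surplus seats go to Oakdale, Stonebridge.
Oakdale receives 6.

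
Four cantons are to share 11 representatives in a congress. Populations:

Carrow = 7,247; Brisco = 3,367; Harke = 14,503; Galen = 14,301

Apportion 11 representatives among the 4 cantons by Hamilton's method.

Carrow=2; Brisco=1; Harke=4; Galen=4

The standard divisor is 39418/11 ≈ 3583.455.
Standard quotas: Carrow 2.0224, Brisco 0.9396, Harke 4.0472, Galen 3.9908.
Lower quotas: Carrow 2, Brisco 0, Harke 4, Galen 3 (sum 9, leaving 2 seats).
Remainders in descending order: Galen 0.9908, Brisco 0.9396, Harke 0.0472, Carrow 0.0224.
The surplus seats go to Galen, Brisco.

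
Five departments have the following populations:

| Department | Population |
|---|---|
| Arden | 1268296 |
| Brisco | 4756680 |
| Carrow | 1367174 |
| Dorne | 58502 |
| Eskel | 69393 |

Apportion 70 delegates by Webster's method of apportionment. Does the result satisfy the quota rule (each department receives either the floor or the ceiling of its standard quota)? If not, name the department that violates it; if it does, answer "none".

Brisco

Standard quotas: Arden 11.806, Brisco 44.277, Carrow 12.726, Dorne 0.545, Eskel 0.646.
Webster allocation: Arden 12, Brisco 43, Carrow 13, Dorne 1, Eskel 1.
Brisco has quota 44.277 (lower 44, upper 45) but receives 43 — outside the quota interval.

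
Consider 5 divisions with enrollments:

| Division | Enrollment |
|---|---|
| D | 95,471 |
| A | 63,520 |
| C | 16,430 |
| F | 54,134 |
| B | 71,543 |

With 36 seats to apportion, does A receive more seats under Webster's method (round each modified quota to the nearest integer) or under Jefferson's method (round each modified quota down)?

Webster

Webster: D 11, A 8, C 2, F 6, B 9.
Jefferson: D 12, A 7, C 2, F 6, B 9.
A gets 8 under Webster and 7 under Jefferson.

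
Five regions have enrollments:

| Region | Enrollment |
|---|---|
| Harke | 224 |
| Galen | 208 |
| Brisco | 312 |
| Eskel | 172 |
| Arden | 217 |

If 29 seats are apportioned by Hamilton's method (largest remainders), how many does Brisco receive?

The standard divisor is 1133/29 ≈ 39.069.
Standard quotas: Harke 5.733, Galen 5.324, Brisco 7.986, Eskel 4.402, Arden 5.554.
Lower quotas: Harke 5, Galen 5, Brisco 7, Eskel 4, Arden 5 (sum 26, leaving 3 seats).
Remainders in descending order: Brisco 0.986, Harke 0.733, Arden 0.554, Eskel 0.402, Galen 0.324.
Largest remainders: Brisco, Harke, Arden receive the extra seats.
Brisco receives 8.

8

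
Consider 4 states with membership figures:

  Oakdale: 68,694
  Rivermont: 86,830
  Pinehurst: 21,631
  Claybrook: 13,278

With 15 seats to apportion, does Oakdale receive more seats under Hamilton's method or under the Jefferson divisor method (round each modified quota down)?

Hamilton: Oakdale 5, Rivermont 7, Pinehurst 2, Claybrook 1.
Jefferson: Oakdale 6, Rivermont 7, Pinehurst 1, Claybrook 1.
Oakdale gets 5 under Hamilton and 6 under Jefferson.

Jefferson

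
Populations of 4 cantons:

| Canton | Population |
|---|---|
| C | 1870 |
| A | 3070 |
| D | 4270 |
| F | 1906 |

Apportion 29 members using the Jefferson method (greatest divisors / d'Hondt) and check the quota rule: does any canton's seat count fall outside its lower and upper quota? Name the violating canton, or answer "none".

none

Standard quotas: C 4.879, A 8.009, D 11.140, F 4.972.
Jefferson allocation: C 5, A 8, D 11, F 5.
Every allocation lies between the lower and upper quota.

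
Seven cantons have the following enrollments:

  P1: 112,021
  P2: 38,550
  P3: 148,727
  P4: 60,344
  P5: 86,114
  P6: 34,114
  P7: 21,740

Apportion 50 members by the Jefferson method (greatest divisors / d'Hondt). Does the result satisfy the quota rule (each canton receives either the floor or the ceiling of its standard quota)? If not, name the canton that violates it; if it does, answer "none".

Standard quotas: P1 11.166, P2 3.843, P3 14.825, P4 6.015, P5 8.584, P6 3.400, P7 2.167.
Jefferson allocation: P1 11, P2 4, P3 15, P4 6, P5 9, P6 3, P7 2.
Every allocation lies between the lower and upper quota.

none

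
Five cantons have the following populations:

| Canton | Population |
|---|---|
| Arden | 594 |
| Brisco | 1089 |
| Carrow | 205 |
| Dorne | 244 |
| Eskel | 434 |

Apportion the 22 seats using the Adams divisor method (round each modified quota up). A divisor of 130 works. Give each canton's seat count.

Arden 5, Brisco 9, Carrow 2, Dorne 2, Eskel 4

With modified divisor 130: modified quotas Arden 4.569, Brisco 8.377, Carrow 1.577, Dorne 1.877, Eskel 3.338.
Rounding up: Arden 5, Brisco 9, Carrow 2, Dorne 2, Eskel 4 (total 22).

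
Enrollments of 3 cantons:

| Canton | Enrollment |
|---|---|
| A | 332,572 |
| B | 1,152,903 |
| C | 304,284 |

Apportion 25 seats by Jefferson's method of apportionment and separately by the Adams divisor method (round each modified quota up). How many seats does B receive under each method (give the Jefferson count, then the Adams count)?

17 and 16

Jefferson: A 4, B 17, C 4.
Adams: A 5, B 16, C 4.
B gets 17 under Jefferson and 16 under Adams.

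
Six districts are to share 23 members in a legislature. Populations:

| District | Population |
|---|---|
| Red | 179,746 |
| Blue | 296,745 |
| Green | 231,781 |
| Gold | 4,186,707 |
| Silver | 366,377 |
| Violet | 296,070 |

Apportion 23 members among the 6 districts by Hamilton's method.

Red 1; Blue 1; Green 1; Gold 17; Silver 2; Violet 1

Total 5557426; standard divisor 5557426/23 ≈ 241627.217.
Standard quotas: Red 0.7439, Blue 1.2281, Green 0.9593, Gold 17.3271, Silver 1.5163, Violet 1.2253.
Lower quotas: Red 0, Blue 1, Green 0, Gold 17, Silver 1, Violet 1 (sum 20, leaving 3 seats).
Remainders in descending order: Green 0.9593, Red 0.7439, Silver 0.5163, Gold 0.3271, Blue 0.2281, Violet 0.2253.
The surplus seats go to Green, Red, Silver.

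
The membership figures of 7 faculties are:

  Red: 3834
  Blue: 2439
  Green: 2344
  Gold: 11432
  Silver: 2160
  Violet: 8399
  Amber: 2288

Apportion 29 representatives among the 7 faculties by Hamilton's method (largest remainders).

Red 3, Blue 2, Green 2, Gold 10, Silver 2, Violet 8, Amber 2

Standard divisor: 32896 ÷ 29 ≈ 1134.345.
Standard quotas: Red 3.3799, Blue 2.1501, Green 2.0664, Gold 10.0781, Silver 1.9042, Violet 7.4043, Amber 2.0170.
Lower quotas: Red 3, Blue 2, Green 2, Gold 10, Silver 1, Violet 7, Amber 2 (sum 27, leaving 2 seats).
Remainders in descending order: Silver 0.9042, Violet 0.4043, Red 0.3799, Blue 0.1501, Gold 0.0781, Green 0.0664, Amber 0.0170.
Largest remainders: Silver, Violet receive the extra seats.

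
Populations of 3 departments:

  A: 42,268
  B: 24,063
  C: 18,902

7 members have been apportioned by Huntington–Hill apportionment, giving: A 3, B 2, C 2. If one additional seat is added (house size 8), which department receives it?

Priority for the next seat is population ÷ (√(s·(s+1))).
Priorities: A 12201.721, B 9823.679, C 7716.709.
Highest priority: A.

A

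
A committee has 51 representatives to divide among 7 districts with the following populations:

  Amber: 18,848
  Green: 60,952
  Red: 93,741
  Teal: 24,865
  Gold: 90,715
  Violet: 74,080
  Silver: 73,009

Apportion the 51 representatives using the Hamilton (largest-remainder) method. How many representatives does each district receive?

Total 436210; standard divisor 436210/51 ≈ 8553.137.
Standard quotas: Amber 2.2036, Green 7.1263, Red 10.9598, Teal 2.9071, Gold 10.6060, Violet 8.6611, Silver 8.5359.
Lower quotas: Amber 2, Green 7, Red 10, Teal 2, Gold 10, Violet 8, Silver 8 (sum 47, leaving 4 seats).
Remainders in descending order: Red 0.9598, Teal 0.9071, Violet 0.6611, Gold 0.6060, Silver 0.5359, Amber 0.2036, Green 0.1263.
Largest remainders: Red, Teal, Violet, Gold receive the extra seats.

Amber: 2, Green: 7, Red: 11, Teal: 3, Gold: 11, Violet: 9, Silver: 8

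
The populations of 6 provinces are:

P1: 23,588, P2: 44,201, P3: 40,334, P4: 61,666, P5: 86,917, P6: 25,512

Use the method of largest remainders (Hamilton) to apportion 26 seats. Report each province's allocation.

Standard divisor: 282218 ÷ 26 ≈ 10854.538.
Standard quotas: P1 2.1731, P2 4.0721, P3 3.7159, P4 5.6811, P5 8.0074, P6 2.3504.
Lower quotas: P1 2, P2 4, P3 3, P4 5, P5 8, P6 2 (sum 24, leaving 2 seats).
Remainders in descending order: P3 0.7159, P4 0.6811, P6 0.3504, P1 0.1731, P2 0.0721, P5 0.0074.
The surplus seats go to P3, P4.

P1=2, P2=4, P3=4, P4=6, P5=8, P6=2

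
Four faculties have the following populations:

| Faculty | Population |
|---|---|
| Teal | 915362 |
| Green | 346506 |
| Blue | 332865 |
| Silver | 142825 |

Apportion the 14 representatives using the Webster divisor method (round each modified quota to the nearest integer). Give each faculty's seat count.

Teal=7; Green=3; Blue=3; Silver=1

Standard divisor 1737558/14 ≈ 124111.286; standard quotas: Teal 7.375, Green 2.792, Blue 2.682, Silver 1.151.
Rounding to the nearest integer gives Teal 7, Green 3, Blue 3, Silver 1 — total 14, matching the house size, so no adjustment is needed.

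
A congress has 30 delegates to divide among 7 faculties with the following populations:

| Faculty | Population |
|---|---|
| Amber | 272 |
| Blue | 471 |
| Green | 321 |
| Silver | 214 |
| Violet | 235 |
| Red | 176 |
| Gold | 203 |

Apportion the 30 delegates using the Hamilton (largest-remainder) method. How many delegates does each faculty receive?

The standard divisor is 1892/30 ≈ 63.067.
Standard quotas: Amber 4.313, Blue 7.468, Green 5.090, Silver 3.393, Violet 3.726, Red 2.791, Gold 3.219.
Lower quotas: Amber 4, Blue 7, Green 5, Silver 3, Violet 3, Red 2, Gold 3 (sum 27, leaving 3 seats).
Remainders in descending order: Red 0.791, Violet 0.726, Blue 0.468, Silver 0.393, Amber 0.313, Gold 0.219, Green 0.090.
The surplus seats go to Red, Violet, Blue.

Amber: 4, Blue: 8, Green: 5, Silver: 3, Violet: 4, Red: 3, Gold: 3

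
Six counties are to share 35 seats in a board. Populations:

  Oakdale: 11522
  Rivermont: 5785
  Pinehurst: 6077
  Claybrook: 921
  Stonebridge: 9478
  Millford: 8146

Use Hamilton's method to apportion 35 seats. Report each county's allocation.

Oakdale 9; Rivermont 5; Pinehurst 5; Claybrook 1; Stonebridge 8; Millford 7

Standard divisor: 41929 ÷ 35 ≈ 1197.971.
Standard quotas: Oakdale 9.6179, Rivermont 4.8290, Pinehurst 5.0727, Claybrook 0.7688, Stonebridge 7.9117, Millford 6.7998.
Lower quotas: Oakdale 9, Rivermont 4, Pinehurst 5, Claybrook 0, Stonebridge 7, Millford 6 (sum 31, leaving 4 seats).
Remainders in descending order: Stonebridge 0.9117, Rivermont 0.8290, Millford 0.7998, Claybrook 0.7688, Oakdale 0.6179, Pinehurst 0.0727.
Largest remainders: Stonebridge, Rivermont, Millford, Claybrook receive the extra seats.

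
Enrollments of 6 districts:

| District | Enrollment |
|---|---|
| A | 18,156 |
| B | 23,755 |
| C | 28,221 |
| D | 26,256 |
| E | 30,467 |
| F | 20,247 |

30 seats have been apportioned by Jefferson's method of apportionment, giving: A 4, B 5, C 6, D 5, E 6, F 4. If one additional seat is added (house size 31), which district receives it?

D

Priority for the next seat is population ÷ (current seats + 1).
Priorities: A 3631.200, B 3959.167, C 4031.571, D 4376.000, E 4352.429, F 4049.400.
Highest priority: D.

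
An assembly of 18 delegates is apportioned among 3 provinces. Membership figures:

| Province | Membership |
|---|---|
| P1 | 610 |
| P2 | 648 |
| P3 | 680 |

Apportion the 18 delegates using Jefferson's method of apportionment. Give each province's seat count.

Standard divisor 1938/18 ≈ 107.667; standard quotas: P1 5.666, P2 6.019, P3 6.316.
Rounding down gives 5, 6, 6 = 17 seats, so the divisor must be adjusted.
With modified divisor 100: modified quotas P1 6.100, P2 6.480, P3 6.800.
Rounding down: P1 6, P2 6, P3 6 (total 18).

P1 6; P2 6; P3 6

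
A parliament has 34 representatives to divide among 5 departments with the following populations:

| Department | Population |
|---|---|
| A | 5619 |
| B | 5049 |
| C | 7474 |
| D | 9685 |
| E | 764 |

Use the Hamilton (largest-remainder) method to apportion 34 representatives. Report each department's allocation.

A: 7, B: 6, C: 9, D: 11, E: 1

Total 28591; standard divisor 28591/34 ≈ 840.912.
Standard quotas: A 6.6820, B 6.0042, C 8.8880, D 11.5173, E 0.9085.
Lower quotas: A 6, B 6, C 8, D 11, E 0 (sum 31, leaving 3 seats).
Remainders in descending order: E 0.9085, C 0.8880, A 0.6820, D 0.5173, B 0.0042.
Largest remainders: E, C, A receive the extra seats.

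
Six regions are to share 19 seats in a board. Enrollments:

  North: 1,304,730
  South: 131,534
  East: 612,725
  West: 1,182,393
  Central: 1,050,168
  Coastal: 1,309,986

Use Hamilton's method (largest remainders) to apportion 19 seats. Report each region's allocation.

Total 5591536; standard divisor 5591536/19 ≈ 294291.368.
Standard quotas: North 4.4335, South 0.4470, East 2.0820, West 4.0178, Central 3.5685, Coastal 4.4513.
Lower quotas: North 4, South 0, East 2, West 4, Central 3, Coastal 4 (sum 17, leaving 2 seats).
Remainders in descending order: Central 0.5685, Coastal 0.4513, South 0.4470, North 0.4335, East 0.0820, West 0.0178.
Largest remainders: Central, Coastal receive the extra seats.

North: 4, South: 0, East: 2, West: 4, Central: 4, Coastal: 5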